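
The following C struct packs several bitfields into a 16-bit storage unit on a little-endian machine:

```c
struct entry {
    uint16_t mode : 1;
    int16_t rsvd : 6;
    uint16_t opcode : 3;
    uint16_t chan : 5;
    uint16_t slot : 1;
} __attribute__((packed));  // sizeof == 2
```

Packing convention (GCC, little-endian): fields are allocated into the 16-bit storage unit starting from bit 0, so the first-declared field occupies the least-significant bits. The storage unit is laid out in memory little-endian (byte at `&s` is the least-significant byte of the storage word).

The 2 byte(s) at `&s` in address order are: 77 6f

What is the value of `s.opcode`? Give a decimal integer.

6

[0]=0x77 [1]=0x6f (little-endian) → word 0x6f77
mode:1 @ bit 0 → (0x6f77>>0)&0x1 = 0x1
rsvd:6 @ bit 1 → (0x6f77>>1)&0x3f = 0x3b
opcode:3 @ bit 7 → (0x6f77>>7)&0x7 = 0x6  ←
chan:5 @ bit 10 → (0x6f77>>10)&0x1f = 0x1b
slot:1 @ bit 15 → (0x6f77>>15)&0x1 = 0x0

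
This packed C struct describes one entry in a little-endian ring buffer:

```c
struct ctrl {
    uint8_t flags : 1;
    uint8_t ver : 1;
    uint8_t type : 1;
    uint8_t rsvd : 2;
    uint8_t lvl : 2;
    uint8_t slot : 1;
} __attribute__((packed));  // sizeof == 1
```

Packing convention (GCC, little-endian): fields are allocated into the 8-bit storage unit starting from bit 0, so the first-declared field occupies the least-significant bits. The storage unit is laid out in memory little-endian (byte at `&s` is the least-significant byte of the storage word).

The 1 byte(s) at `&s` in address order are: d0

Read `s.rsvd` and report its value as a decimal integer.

[0]=0xd0 (little-endian) → word 0xd0
flags [0+:1] = (word>>0) & 0x1 = 0
ver [1+:1] = (word>>1) & 0x1 = 0
type [2+:1] = (word>>2) & 0x1 = 0
rsvd [3+:2] = (word>>3) & 0x3 = 2  ←
lvl [5+:2] = (word>>5) & 0x3 = 2
slot [7+:1] = (word>>7) & 0x1 = 1

2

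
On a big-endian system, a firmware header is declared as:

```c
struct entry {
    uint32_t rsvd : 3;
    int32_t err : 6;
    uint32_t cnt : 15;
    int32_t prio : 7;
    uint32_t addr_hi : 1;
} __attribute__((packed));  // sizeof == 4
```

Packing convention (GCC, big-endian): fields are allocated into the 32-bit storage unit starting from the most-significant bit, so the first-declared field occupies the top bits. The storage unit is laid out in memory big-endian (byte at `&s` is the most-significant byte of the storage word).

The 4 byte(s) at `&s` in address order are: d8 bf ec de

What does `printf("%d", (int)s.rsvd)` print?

[0]=0xd8 [1]=0xbf [2]=0xec [3]=0xde (big-endian) → word 0xd8bfecde
rsvd [29+:3] = (word>>29) & 0x7 = 6  ←
err [23+:6] = (word>>23) & 0x3f = 49
cnt [8+:15] = (word>>8) & 0x7fff = 16364
prio [1+:7] = (word>>1) & 0x7f = 111
addr_hi [0+:1] = (word>>0) & 0x1 = 0

6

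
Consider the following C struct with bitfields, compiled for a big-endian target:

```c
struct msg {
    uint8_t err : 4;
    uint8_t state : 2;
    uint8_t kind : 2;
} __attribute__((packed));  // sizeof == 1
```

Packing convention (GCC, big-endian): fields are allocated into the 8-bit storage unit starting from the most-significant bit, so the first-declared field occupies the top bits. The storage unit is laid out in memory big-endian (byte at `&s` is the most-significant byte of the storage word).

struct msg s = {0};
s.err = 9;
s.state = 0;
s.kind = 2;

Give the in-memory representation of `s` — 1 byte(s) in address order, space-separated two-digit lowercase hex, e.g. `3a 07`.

92

[4+:4] err=9 & 0xf = 0x9; word=0x90
[2+:2] state=0 & 0x3 = 0x0; word=0x90
[0+:2] kind=2 & 0x3 = 0x2; word=0x92
word = 0x92 → big-endian bytes:
  [0]=0x92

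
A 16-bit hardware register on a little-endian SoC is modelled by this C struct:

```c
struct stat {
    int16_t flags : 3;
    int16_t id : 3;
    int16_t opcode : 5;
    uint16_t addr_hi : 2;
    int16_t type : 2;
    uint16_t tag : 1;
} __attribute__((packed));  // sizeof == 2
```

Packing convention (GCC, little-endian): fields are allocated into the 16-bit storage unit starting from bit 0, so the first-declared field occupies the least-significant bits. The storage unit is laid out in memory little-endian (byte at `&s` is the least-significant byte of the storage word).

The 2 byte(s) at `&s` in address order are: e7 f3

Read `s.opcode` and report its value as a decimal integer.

[0]=0xe7 [1]=0xf3 (little-endian) → word 0xf3e7
flags:3 @ bit 0 → (0xf3e7>>0)&0x7 = 0x7
id:3 @ bit 3 → (0xf3e7>>3)&0x7 = 0x4
opcode:5 @ bit 6 → (0xf3e7>>6)&0x1f = 0xf  ←
addr_hi:2 @ bit 11 → (0xf3e7>>11)&0x3 = 0x2
type:2 @ bit 13 → (0xf3e7>>13)&0x3 = 0x3
tag:1 @ bit 15 → (0xf3e7>>15)&0x1 = 0x1
opcode signed 5b, MSB=0: value = 15

15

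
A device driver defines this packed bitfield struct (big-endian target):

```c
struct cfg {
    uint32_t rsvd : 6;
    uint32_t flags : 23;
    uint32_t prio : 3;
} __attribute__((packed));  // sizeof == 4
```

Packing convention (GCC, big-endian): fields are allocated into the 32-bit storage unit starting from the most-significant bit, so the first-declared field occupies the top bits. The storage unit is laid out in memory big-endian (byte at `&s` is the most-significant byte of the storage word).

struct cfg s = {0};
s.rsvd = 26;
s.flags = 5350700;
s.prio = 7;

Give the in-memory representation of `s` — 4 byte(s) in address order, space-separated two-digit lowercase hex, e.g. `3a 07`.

6a 8d 29 67

rsvd:6 = 26 → 0x1a << 26 → word 0x68000000
flags:23 = 5350700 → 0x51a52c << 3 → word 0x6a8d2960
prio:3 = 7 → 0x7 << 0 → word 0x6a8d2967
word = 0x6a8d2967 → big-endian bytes:
  [0]=0x6a  [1]=0x8d  [2]=0x29  [3]=0x67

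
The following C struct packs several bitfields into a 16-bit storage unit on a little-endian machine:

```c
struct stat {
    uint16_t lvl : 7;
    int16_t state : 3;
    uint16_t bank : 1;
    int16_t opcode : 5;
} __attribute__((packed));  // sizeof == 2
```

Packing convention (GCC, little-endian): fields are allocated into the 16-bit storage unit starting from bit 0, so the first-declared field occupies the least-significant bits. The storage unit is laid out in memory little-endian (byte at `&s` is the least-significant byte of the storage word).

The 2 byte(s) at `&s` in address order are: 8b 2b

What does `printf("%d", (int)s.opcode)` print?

[0]=0x8b [1]=0x2b (little-endian) → word 0x2b8b
lvl [0+:7] = (word>>0) & 0x7f = 11
state [7+:3] = (word>>7) & 0x7 = 7
bank [10+:1] = (word>>10) & 0x1 = 0
opcode [11+:5] = (word>>11) & 0x1f = 5  ←
opcode signed 5b, MSB=0: value = 5

5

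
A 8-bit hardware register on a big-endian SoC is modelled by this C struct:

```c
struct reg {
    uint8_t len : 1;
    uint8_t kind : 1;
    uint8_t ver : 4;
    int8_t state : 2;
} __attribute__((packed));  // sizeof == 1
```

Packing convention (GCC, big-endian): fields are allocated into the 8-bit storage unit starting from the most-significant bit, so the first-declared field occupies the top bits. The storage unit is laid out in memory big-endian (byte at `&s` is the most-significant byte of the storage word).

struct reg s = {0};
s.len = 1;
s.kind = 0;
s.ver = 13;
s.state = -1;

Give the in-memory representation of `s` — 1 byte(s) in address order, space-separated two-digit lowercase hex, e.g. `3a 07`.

b7

len:1 = 1 → 0x1 << 7 → word 0x80
kind:1 = 0 → 0x0 << 6 → word 0x80
ver:4 = 13 → 0xd << 2 → word 0xb4
state:2 = -1 → 0x3 << 0 → word 0xb7
word = 0xb7 → big-endian bytes:
  [0]=0xb7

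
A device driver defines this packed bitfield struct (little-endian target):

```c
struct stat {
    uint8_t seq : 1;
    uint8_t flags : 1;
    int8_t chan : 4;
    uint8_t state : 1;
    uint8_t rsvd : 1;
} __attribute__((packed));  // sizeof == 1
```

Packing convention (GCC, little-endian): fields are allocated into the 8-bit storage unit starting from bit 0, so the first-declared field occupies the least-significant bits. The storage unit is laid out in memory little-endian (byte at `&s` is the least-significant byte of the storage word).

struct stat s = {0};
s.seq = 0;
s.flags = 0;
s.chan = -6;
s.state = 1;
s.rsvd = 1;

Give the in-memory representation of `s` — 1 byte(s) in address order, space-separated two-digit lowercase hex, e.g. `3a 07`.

seq (1b) val=0 bits=0x0 at bit 0: 0x00
flags (1b) val=0 bits=0x0 at bit 1: 0x00
chan (4b) val=-6 bits=0xa at bit 2: 0x28
state (1b) val=1 bits=0x1 at bit 6: 0x68
rsvd (1b) val=1 bits=0x1 at bit 7: 0xe8
word = 0xe8 → little-endian bytes:
  [0]=0xe8

e8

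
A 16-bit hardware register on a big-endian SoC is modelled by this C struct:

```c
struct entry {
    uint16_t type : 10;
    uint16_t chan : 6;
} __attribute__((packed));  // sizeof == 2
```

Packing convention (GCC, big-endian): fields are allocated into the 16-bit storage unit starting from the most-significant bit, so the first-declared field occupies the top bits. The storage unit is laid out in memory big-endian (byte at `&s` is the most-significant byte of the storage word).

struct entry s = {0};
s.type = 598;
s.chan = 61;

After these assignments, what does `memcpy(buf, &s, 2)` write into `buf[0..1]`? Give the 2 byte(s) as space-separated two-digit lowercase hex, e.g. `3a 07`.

type (10b) val=598 bits=0x256 at bit 6: 0x9580
chan (6b) val=61 bits=0x3d at bit 0: 0x95bd
word = 0x95bd → big-endian bytes:
  [0]=0x95  [1]=0xbd

95 bd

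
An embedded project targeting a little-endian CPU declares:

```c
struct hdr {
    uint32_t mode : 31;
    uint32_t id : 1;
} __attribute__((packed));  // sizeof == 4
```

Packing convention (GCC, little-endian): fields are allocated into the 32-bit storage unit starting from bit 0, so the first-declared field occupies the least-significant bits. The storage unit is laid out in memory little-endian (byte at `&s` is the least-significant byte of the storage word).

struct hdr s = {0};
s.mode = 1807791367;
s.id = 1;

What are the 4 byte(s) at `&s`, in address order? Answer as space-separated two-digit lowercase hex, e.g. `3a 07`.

07 b5 c0 eb

mode:31 = 1807791367 → 0x6bc0b507 << 0 → word 0x6bc0b507
id:1 = 1 → 0x1 << 31 → word 0xebc0b507
word = 0xebc0b507 → little-endian bytes:
  [0]=0x07  [1]=0xb5  [2]=0xc0  [3]=0xeb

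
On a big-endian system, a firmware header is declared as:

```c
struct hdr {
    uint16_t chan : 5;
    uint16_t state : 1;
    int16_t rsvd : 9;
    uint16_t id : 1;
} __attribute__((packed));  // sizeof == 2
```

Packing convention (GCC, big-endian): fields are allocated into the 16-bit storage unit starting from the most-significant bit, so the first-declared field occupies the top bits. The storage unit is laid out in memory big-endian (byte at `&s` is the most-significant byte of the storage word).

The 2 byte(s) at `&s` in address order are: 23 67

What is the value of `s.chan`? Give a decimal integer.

4

[0]=0x23 [1]=0x67 (big-endian) → word 0x2367
chan [11+:5] = (word>>11) & 0x1f = 4  ←
state [10+:1] = (word>>10) & 0x1 = 0
rsvd [1+:9] = (word>>1) & 0x1ff = 435
id [0+:1] = (word>>0) & 0x1 = 1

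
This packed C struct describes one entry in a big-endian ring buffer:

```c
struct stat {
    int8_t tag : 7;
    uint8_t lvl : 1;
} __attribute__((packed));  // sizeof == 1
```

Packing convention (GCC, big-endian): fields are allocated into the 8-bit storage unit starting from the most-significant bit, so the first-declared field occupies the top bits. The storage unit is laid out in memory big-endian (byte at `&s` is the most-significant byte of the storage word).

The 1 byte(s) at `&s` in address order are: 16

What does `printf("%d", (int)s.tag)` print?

11

[0]=0x16 (big-endian) → word 0x16
tag:7 @ bit 1 → (0x16>>1)&0x7f = 0xb  ←
lvl:1 @ bit 0 → (0x16>>0)&0x1 = 0x0
tag signed 7b, MSB=0: value = 11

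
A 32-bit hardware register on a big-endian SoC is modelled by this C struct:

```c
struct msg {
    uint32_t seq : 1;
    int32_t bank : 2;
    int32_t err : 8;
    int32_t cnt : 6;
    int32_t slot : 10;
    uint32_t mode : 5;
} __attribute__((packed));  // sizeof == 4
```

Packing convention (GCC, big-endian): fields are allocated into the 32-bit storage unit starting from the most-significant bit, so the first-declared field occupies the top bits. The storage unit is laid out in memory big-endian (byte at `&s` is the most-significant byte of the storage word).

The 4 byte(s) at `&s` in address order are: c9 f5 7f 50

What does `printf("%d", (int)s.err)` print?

[0]=0xc9 [1]=0xf5 [2]=0x7f [3]=0x50 (big-endian) → word 0xc9f57f50
seq:1 @ bit 31 → (0xc9f57f50>>31)&0x1 = 0x1
bank:2 @ bit 29 → (0xc9f57f50>>29)&0x3 = 0x2
err:8 @ bit 21 → (0xc9f57f50>>21)&0xff = 0x4f  ←
cnt:6 @ bit 15 → (0xc9f57f50>>15)&0x3f = 0x2a
slot:10 @ bit 5 → (0xc9f57f50>>5)&0x3ff = 0x3fa
mode:5 @ bit 0 → (0xc9f57f50>>0)&0x1f = 0x10
err signed 8b, MSB=0: value = 79

79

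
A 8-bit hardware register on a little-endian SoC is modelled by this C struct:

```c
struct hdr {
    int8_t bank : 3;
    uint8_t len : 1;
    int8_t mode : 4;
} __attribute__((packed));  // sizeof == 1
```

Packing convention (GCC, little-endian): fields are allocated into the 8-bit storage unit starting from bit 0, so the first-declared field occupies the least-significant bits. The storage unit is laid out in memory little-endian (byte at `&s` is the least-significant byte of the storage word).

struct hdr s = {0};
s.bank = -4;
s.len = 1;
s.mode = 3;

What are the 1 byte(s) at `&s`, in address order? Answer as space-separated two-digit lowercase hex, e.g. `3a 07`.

3c

bank:3 = -4 → 0x4 << 0 → word 0x04
len:1 = 1 → 0x1 << 3 → word 0x0c
mode:4 = 3 → 0x3 << 4 → word 0x3c
word = 0x3c → little-endian bytes:
  [0]=0x3c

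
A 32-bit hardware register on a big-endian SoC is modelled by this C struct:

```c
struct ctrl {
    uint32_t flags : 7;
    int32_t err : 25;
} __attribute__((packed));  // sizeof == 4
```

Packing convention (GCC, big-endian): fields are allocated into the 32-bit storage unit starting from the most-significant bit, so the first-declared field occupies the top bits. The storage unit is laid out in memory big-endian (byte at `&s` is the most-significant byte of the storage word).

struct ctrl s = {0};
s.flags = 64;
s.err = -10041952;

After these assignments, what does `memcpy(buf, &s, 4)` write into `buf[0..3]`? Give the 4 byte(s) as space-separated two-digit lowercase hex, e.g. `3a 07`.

flags:7 = 64 → 0x40 << 25 → word 0x80000000
err:25 = -10041952 → 0x166c5a0 << 0 → word 0x8166c5a0
word = 0x8166c5a0 → big-endian bytes:
  [0]=0x81  [1]=0x66  [2]=0xc5  [3]=0xa0

81 66 c5 a0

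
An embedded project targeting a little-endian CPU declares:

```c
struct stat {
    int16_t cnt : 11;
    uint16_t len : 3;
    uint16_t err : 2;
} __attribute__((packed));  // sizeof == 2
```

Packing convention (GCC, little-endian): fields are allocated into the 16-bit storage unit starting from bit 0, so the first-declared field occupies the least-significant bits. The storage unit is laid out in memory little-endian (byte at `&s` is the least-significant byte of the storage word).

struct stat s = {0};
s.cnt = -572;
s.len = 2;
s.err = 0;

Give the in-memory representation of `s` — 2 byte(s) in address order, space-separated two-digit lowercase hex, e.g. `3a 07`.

c4 15

cnt (11b) val=-572 bits=0x5c4 at bit 0: 0x05c4
len (3b) val=2 bits=0x2 at bit 11: 0x15c4
err (2b) val=0 bits=0x0 at bit 14: 0x15c4
word = 0x15c4 → little-endian bytes:
  [0]=0xc4  [1]=0x15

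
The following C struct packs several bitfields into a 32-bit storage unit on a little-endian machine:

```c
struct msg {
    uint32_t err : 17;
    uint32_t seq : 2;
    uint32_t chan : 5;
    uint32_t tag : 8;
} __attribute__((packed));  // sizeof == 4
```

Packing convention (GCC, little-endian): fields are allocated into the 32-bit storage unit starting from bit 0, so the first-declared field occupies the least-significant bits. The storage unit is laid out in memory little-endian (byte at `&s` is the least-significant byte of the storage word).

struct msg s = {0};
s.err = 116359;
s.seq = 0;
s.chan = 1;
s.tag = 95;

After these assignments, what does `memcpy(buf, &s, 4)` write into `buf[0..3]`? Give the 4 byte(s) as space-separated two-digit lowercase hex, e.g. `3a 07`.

err (17b) val=116359 bits=0x1c687 at bit 0: 0x0001c687
seq (2b) val=0 bits=0x0 at bit 17: 0x0001c687
chan (5b) val=1 bits=0x1 at bit 19: 0x0009c687
tag (8b) val=95 bits=0x5f at bit 24: 0x5f09c687
word = 0x5f09c687 → little-endian bytes:
  [0]=0x87  [1]=0xc6  [2]=0x09  [3]=0x5f

87 c6 09 5f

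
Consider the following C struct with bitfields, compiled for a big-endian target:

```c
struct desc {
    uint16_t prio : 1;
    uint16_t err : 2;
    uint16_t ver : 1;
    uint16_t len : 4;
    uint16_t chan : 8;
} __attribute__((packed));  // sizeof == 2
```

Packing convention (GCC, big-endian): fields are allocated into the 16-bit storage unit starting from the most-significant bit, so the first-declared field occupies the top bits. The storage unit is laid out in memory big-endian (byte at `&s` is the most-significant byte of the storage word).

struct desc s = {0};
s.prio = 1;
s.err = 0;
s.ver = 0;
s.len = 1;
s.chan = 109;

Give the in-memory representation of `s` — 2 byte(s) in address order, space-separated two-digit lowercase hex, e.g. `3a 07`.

prio:1 = 1 → 0x1 << 15 → word 0x8000
err:2 = 0 → 0x0 << 13 → word 0x8000
ver:1 = 0 → 0x0 << 12 → word 0x8000
len:4 = 1 → 0x1 << 8 → word 0x8100
chan:8 = 109 → 0x6d << 0 → word 0x816d
word = 0x816d → big-endian bytes:
  [0]=0x81  [1]=0x6d

81 6d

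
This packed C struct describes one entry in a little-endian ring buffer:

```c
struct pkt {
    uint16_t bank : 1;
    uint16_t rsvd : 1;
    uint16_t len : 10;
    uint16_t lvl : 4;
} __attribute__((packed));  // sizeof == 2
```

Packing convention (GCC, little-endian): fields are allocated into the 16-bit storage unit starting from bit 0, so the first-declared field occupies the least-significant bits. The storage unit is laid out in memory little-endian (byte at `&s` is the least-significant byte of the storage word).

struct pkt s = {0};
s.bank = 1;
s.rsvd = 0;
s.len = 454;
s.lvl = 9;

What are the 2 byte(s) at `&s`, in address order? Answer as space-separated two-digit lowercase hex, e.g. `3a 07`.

19 97

bank (1b) val=1 bits=0x1 at bit 0: 0x0001
rsvd (1b) val=0 bits=0x0 at bit 1: 0x0001
len (10b) val=454 bits=0x1c6 at bit 2: 0x0719
lvl (4b) val=9 bits=0x9 at bit 12: 0x9719
word = 0x9719 → little-endian bytes:
  [0]=0x19  [1]=0x97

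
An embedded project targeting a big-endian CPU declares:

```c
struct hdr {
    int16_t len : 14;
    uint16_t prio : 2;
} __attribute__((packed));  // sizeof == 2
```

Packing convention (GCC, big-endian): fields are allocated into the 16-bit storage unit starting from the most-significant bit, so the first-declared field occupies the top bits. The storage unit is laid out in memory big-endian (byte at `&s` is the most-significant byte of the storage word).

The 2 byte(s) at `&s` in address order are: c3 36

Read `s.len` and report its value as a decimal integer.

-3891

[0]=0xc3 [1]=0x36 (big-endian) → word 0xc336
len:14 @ bit 2 → (0xc336>>2)&0x3fff = 0x30cd  ←
prio:2 @ bit 0 → (0xc336>>0)&0x3 = 0x2
len signed 14b, MSB=1: 12493 - 16384 = -3891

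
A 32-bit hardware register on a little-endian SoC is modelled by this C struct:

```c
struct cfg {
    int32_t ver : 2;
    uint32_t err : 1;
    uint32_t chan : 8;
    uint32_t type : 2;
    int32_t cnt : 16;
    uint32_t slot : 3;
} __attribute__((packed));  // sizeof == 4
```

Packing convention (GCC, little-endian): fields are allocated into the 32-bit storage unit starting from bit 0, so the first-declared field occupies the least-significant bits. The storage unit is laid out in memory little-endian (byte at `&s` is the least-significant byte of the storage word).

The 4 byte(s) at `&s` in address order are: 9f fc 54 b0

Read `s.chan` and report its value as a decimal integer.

[0]=0x9f [1]=0xfc [2]=0x54 [3]=0xb0 (little-endian) → word 0xb054fc9f
ver:2 @ bit 0 → (0xb054fc9f>>0)&0x3 = 0x3
err:1 @ bit 2 → (0xb054fc9f>>2)&0x1 = 0x1
chan:8 @ bit 3 → (0xb054fc9f>>3)&0xff = 0x93  ←
type:2 @ bit 11 → (0xb054fc9f>>11)&0x3 = 0x3
cnt:16 @ bit 13 → (0xb054fc9f>>13)&0xffff = 0x82a7
slot:3 @ bit 29 → (0xb054fc9f>>29)&0x7 = 0x5

147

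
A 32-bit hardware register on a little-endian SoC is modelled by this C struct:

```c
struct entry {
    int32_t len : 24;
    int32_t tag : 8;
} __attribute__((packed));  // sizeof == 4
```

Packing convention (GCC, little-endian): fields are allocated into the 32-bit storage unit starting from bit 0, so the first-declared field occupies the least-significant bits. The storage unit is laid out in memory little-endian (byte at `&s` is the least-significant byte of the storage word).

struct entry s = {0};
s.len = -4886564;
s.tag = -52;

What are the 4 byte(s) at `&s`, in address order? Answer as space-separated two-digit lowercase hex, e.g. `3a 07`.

dc 6f b5 cc

[0+:24] len=-4886564 & 0xffffff = 0xb56fdc; word=0x00b56fdc
[24+:8] tag=-52 & 0xff = 0xcc; word=0xccb56fdc
word = 0xccb56fdc → little-endian bytes:
  [0]=0xdc  [1]=0x6f  [2]=0xb5  [3]=0xcc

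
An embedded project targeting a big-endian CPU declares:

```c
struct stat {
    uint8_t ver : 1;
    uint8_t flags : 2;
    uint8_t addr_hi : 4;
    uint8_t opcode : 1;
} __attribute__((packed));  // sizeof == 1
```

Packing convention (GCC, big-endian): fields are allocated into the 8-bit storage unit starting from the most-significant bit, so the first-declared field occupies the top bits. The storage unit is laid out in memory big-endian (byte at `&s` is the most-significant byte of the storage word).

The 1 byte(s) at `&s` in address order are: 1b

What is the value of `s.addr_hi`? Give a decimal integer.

13

[0]=0x1b (big-endian) → word 0x1b
ver:1 @ bit 7 → (0x1b>>7)&0x1 = 0x0
flags:2 @ bit 5 → (0x1b>>5)&0x3 = 0x0
addr_hi:4 @ bit 1 → (0x1b>>1)&0xf = 0xd  ←
opcode:1 @ bit 0 → (0x1b>>0)&0x1 = 0x1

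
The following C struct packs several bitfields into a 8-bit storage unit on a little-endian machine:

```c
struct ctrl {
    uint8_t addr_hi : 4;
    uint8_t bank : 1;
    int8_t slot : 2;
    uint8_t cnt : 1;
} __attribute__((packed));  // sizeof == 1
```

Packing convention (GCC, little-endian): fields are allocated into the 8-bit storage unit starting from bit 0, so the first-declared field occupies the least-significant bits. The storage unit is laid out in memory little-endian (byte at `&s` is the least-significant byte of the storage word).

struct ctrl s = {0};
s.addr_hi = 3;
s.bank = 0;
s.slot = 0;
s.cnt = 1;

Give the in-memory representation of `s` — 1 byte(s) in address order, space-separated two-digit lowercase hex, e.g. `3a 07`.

addr_hi:4 = 3 → 0x3 << 0 → word 0x03
bank:1 = 0 → 0x0 << 4 → word 0x03
slot:2 = 0 → 0x0 << 5 → word 0x03
cnt:1 = 1 → 0x1 << 7 → word 0x83
word = 0x83 → little-endian bytes:
  [0]=0x83

83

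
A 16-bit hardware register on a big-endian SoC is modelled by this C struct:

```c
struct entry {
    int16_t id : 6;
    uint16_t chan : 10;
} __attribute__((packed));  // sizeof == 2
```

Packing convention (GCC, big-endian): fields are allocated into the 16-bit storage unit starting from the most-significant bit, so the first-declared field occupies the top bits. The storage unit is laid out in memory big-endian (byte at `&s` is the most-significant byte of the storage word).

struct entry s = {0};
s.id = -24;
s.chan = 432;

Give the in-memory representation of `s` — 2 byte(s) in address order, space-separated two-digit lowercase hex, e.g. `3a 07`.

a1 b0

id:6 = -24 → 0x28 << 10 → word 0xa000
chan:10 = 432 → 0x1b0 << 0 → word 0xa1b0
word = 0xa1b0 → big-endian bytes:
  [0]=0xa1  [1]=0xb0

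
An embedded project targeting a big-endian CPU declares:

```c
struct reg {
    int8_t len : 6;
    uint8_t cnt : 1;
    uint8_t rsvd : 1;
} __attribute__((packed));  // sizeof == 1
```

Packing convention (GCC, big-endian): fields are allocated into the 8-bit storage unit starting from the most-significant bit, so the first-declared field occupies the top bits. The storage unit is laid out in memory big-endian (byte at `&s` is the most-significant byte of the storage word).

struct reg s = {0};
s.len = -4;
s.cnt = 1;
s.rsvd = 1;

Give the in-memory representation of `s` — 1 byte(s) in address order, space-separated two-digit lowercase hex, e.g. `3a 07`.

len (6b) val=-4 bits=0x3c at bit 2: 0xf0
cnt (1b) val=1 bits=0x1 at bit 1: 0xf2
rsvd (1b) val=1 bits=0x1 at bit 0: 0xf3
word = 0xf3 → big-endian bytes:
  [0]=0xf3

f3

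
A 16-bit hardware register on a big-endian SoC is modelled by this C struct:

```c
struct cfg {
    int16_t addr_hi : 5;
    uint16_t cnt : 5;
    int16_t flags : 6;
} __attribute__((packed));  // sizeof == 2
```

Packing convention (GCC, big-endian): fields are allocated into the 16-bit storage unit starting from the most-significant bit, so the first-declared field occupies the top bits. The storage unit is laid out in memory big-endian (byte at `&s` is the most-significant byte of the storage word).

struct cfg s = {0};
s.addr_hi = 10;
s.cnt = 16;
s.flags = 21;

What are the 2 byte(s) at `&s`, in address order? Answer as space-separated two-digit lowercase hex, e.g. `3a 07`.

addr_hi:5 = 10 → 0xa << 11 → word 0x5000
cnt:5 = 16 → 0x10 << 6 → word 0x5400
flags:6 = 21 → 0x15 << 0 → word 0x5415
word = 0x5415 → big-endian bytes:
  [0]=0x54  [1]=0x15

54 15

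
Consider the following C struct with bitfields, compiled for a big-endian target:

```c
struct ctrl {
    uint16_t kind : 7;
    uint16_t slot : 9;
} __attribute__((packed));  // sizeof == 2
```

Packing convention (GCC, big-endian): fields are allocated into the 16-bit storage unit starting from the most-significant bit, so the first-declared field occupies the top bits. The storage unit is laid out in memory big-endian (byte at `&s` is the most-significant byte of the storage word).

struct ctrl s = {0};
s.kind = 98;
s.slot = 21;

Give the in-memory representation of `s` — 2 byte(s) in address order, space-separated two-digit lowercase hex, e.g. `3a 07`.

c4 15

kind:7 = 98 → 0x62 << 9 → word 0xc400
slot:9 = 21 → 0x15 << 0 → word 0xc415
word = 0xc415 → big-endian bytes:
  [0]=0xc4  [1]=0x15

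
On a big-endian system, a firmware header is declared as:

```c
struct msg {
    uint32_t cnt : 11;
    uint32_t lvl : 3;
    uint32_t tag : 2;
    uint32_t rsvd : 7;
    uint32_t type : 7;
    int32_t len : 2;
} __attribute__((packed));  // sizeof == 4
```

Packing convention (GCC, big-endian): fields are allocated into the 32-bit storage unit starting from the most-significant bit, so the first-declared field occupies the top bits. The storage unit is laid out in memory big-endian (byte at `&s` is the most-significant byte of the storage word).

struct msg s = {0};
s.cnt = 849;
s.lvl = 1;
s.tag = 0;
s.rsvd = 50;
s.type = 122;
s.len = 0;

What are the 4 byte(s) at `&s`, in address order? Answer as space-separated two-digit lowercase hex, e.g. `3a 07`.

6a 24 65 e8

[21+:11] cnt=849 & 0x7ff = 0x351; word=0x6a200000
[18+:3] lvl=1 & 0x7 = 0x1; word=0x6a240000
[16+:2] tag=0 & 0x3 = 0x0; word=0x6a240000
[9+:7] rsvd=50 & 0x7f = 0x32; word=0x6a246400
[2+:7] type=122 & 0x7f = 0x7a; word=0x6a2465e8
[0+:2] len=0 & 0x3 = 0x0; word=0x6a2465e8
word = 0x6a2465e8 → big-endian bytes:
  [0]=0x6a  [1]=0x24  [2]=0x65  [3]=0xe8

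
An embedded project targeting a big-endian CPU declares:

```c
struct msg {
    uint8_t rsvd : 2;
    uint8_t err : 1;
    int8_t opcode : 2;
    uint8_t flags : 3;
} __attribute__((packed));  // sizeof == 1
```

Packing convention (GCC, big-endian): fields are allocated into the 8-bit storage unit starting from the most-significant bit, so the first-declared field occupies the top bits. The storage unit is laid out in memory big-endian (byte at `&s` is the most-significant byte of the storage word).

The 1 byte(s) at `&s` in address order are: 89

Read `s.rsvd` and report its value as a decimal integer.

2

[0]=0x89 (big-endian) → word 0x89
rsvd:2 @ bit 6 → (0x89>>6)&0x3 = 0x2  ←
err:1 @ bit 5 → (0x89>>5)&0x1 = 0x0
opcode:2 @ bit 3 → (0x89>>3)&0x3 = 0x1
flags:3 @ bit 0 → (0x89>>0)&0x7 = 0x1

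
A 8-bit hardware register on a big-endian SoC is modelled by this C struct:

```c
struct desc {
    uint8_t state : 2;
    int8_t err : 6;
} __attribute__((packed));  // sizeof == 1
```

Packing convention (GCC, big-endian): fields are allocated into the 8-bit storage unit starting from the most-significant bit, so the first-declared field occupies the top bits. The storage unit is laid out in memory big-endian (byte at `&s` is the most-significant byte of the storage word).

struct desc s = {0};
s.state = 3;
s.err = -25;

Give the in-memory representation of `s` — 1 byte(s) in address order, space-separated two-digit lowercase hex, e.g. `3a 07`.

e7

state:2 = 3 → 0x3 << 6 → word 0xc0
err:6 = -25 → 0x27 << 0 → word 0xe7
word = 0xe7 → big-endian bytes:
  [0]=0xe7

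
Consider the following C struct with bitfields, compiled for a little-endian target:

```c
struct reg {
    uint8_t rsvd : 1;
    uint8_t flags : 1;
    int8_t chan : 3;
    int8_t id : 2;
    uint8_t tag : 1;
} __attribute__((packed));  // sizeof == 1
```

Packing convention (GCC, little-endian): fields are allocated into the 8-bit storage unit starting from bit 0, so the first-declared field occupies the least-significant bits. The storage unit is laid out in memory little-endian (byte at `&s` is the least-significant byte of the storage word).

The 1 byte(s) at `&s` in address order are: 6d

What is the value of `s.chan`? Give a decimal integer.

3

[0]=0x6d (little-endian) → word 0x6d
rsvd [0+:1] = (word>>0) & 0x1 = 1
flags [1+:1] = (word>>1) & 0x1 = 0
chan [2+:3] = (word>>2) & 0x7 = 3  ←
id [5+:2] = (word>>5) & 0x3 = 3
tag [7+:1] = (word>>7) & 0x1 = 0
chan signed 3b, MSB=0: value = 3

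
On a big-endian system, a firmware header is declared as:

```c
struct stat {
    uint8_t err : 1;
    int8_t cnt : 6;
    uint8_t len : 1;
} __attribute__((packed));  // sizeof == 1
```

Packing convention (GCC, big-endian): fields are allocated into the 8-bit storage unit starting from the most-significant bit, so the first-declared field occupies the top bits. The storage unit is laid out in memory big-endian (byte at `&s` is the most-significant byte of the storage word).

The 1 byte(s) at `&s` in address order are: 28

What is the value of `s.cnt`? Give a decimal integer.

20

[0]=0x28 (big-endian) → word 0x28
err [7+:1] = (word>>7) & 0x1 = 0
cnt [1+:6] = (word>>1) & 0x3f = 20  ←
len [0+:1] = (word>>0) & 0x1 = 0
cnt signed 6b, MSB=0: value = 20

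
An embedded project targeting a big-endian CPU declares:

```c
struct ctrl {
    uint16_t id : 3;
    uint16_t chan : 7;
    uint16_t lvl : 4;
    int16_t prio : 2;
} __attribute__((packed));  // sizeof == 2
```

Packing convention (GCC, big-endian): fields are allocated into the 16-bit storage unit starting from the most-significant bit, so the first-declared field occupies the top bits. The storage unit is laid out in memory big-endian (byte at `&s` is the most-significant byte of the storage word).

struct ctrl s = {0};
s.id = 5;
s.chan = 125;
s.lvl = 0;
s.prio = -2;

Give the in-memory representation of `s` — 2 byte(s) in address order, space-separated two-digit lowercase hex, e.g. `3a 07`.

bf 42

id (3b) val=5 bits=0x5 at bit 13: 0xa000
chan (7b) val=125 bits=0x7d at bit 6: 0xbf40
lvl (4b) val=0 bits=0x0 at bit 2: 0xbf40
prio (2b) val=-2 bits=0x2 at bit 0: 0xbf42
word = 0xbf42 → big-endian bytes:
  [0]=0xbf  [1]=0x42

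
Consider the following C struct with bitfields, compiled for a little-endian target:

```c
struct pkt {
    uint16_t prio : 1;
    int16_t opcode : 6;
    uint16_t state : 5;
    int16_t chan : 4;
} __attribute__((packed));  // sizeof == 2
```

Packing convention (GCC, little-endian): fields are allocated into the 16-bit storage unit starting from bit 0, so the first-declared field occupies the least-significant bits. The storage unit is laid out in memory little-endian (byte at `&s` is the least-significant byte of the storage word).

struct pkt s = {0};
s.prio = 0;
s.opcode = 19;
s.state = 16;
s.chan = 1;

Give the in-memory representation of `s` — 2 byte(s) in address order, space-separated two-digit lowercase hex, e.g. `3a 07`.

26 18

prio:1 = 0 → 0x0 << 0 → word 0x0000
opcode:6 = 19 → 0x13 << 1 → word 0x0026
state:5 = 16 → 0x10 << 7 → word 0x0826
chan:4 = 1 → 0x1 << 12 → word 0x1826
word = 0x1826 → little-endian bytes:
  [0]=0x26  [1]=0x18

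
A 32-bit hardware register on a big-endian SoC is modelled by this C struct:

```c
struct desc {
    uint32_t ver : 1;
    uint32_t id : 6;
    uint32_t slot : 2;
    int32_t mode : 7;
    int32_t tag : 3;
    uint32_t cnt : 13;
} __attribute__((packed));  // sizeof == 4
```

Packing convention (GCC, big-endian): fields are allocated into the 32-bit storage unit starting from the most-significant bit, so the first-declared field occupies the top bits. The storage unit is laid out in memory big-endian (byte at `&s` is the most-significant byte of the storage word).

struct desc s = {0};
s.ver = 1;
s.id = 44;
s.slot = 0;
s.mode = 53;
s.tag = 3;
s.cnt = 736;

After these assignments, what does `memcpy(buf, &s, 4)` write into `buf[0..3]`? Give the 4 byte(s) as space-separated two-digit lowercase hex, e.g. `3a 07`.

[31+:1] ver=1 & 0x1 = 0x1; word=0x80000000
[25+:6] id=44 & 0x3f = 0x2c; word=0xd8000000
[23+:2] slot=0 & 0x3 = 0x0; word=0xd8000000
[16+:7] mode=53 & 0x7f = 0x35; word=0xd8350000
[13+:3] tag=3 & 0x7 = 0x3; word=0xd8356000
[0+:13] cnt=736 & 0x1fff = 0x2e0; word=0xd83562e0
word = 0xd83562e0 → big-endian bytes:
  [0]=0xd8  [1]=0x35  [2]=0x62  [3]=0xe0

d8 35 62 e0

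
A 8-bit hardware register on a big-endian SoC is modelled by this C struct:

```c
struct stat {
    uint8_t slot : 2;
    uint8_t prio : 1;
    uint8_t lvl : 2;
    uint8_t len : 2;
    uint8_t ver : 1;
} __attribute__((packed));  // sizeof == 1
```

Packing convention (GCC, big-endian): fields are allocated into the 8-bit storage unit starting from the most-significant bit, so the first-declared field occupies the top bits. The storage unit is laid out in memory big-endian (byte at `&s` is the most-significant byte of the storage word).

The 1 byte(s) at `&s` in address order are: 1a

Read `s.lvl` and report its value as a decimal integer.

3

[0]=0x1a (big-endian) → word 0x1a
slot:2 @ bit 6 → (0x1a>>6)&0x3 = 0x0
prio:1 @ bit 5 → (0x1a>>5)&0x1 = 0x0
lvl:2 @ bit 3 → (0x1a>>3)&0x3 = 0x3  ←
len:2 @ bit 1 → (0x1a>>1)&0x3 = 0x1
ver:1 @ bit 0 → (0x1a>>0)&0x1 = 0x0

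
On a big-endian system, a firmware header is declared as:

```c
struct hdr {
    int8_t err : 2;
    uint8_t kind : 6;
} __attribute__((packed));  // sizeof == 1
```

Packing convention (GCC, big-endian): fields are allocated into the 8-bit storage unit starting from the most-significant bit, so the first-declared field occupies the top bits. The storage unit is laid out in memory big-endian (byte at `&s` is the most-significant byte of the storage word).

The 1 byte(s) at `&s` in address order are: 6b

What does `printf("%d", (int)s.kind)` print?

[0]=0x6b (big-endian) → word 0x6b
err:2 @ bit 6 → (0x6b>>6)&0x3 = 0x1
kind:6 @ bit 0 → (0x6b>>0)&0x3f = 0x2b  ←

43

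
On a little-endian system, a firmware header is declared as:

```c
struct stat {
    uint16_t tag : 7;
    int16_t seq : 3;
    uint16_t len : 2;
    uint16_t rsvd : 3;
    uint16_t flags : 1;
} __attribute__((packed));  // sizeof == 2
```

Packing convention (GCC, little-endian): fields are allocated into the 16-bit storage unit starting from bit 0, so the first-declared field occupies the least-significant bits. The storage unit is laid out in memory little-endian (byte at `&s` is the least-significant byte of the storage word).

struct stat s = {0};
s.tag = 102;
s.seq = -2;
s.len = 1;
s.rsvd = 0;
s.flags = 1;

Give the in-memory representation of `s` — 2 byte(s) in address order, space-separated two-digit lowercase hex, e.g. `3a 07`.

[0+:7] tag=102 & 0x7f = 0x66; word=0x0066
[7+:3] seq=-2 & 0x7 = 0x6; word=0x0366
[10+:2] len=1 & 0x3 = 0x1; word=0x0766
[12+:3] rsvd=0 & 0x7 = 0x0; word=0x0766
[15+:1] flags=1 & 0x1 = 0x1; word=0x8766
word = 0x8766 → little-endian bytes:
  [0]=0x66  [1]=0x87

66 87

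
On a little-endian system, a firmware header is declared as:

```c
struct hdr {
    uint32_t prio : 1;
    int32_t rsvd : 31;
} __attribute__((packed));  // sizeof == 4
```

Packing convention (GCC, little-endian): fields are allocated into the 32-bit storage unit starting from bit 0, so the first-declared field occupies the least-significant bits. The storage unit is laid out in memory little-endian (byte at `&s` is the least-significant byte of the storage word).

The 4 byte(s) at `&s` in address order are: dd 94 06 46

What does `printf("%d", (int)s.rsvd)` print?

587418222

[0]=0xdd [1]=0x94 [2]=0x06 [3]=0x46 (little-endian) → word 0x460694dd
prio:1 @ bit 0 → (0x460694dd>>0)&0x1 = 0x1
rsvd:31 @ bit 1 → (0x460694dd>>1)&0x7fffffff = 0x23034a6e  ←
rsvd signed 31b, MSB=0: value = 587418222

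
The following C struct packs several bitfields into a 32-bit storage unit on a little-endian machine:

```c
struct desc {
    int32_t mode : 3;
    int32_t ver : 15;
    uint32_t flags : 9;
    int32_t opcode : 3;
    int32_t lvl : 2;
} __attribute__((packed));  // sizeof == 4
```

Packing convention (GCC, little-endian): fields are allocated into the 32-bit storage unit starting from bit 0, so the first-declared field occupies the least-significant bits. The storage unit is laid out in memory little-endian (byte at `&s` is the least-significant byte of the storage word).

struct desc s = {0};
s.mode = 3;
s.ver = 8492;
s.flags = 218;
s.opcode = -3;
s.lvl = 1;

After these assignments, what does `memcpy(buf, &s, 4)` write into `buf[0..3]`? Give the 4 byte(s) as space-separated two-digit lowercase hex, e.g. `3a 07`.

mode:3 = 3 → 0x3 << 0 → word 0x00000003
ver:15 = 8492 → 0x212c << 3 → word 0x00010963
flags:9 = 218 → 0xda << 18 → word 0x03690963
opcode:3 = -3 → 0x5 << 27 → word 0x2b690963
lvl:2 = 1 → 0x1 << 30 → word 0x6b690963
word = 0x6b690963 → little-endian bytes:
  [0]=0x63  [1]=0x09  [2]=0x69  [3]=0x6b

63 09 69 6b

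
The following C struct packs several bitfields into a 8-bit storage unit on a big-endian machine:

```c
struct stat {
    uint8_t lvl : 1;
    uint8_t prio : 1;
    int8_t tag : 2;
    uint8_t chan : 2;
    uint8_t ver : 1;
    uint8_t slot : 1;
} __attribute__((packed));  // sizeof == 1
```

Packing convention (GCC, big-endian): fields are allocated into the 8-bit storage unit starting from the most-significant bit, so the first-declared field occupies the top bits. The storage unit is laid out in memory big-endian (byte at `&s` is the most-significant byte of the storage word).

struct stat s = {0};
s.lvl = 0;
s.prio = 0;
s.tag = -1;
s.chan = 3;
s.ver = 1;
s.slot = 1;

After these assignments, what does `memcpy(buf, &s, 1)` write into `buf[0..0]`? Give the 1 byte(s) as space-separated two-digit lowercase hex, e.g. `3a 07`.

lvl (1b) val=0 bits=0x0 at bit 7: 0x00
prio (1b) val=0 bits=0x0 at bit 6: 0x00
tag (2b) val=-1 bits=0x3 at bit 4: 0x30
chan (2b) val=3 bits=0x3 at bit 2: 0x3c
ver (1b) val=1 bits=0x1 at bit 1: 0x3e
slot (1b) val=1 bits=0x1 at bit 0: 0x3f
word = 0x3f → big-endian bytes:
  [0]=0x3f

3f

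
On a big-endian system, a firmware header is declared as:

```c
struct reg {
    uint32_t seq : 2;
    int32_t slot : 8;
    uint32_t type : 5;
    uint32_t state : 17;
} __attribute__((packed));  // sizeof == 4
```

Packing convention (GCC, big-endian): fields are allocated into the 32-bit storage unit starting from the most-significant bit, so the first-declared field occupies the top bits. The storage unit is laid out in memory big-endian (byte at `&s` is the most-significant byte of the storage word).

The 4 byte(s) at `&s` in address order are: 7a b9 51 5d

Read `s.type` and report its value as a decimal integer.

28

[0]=0x7a [1]=0xb9 [2]=0x51 [3]=0x5d (big-endian) → word 0x7ab9515d
seq [30+:2] = (word>>30) & 0x3 = 1
slot [22+:8] = (word>>22) & 0xff = 234
type [17+:5] = (word>>17) & 0x1f = 28  ←
state [0+:17] = (word>>0) & 0x1ffff = 86365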